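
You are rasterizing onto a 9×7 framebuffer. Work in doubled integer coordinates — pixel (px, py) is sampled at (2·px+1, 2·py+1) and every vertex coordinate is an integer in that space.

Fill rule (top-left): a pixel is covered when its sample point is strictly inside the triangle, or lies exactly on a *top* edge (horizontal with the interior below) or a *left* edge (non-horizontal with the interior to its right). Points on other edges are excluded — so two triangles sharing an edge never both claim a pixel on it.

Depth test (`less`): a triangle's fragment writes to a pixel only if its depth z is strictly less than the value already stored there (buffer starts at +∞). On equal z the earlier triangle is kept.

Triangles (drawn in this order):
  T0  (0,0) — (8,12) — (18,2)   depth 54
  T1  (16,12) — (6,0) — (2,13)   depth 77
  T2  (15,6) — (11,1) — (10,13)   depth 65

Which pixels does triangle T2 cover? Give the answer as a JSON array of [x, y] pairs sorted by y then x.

T0:
  2·area = 200  (B↔C swapped to make it positive)
  edge (0, 0)→(18, 2): d=(18,2) right/bottom  bias=-1
  edge (18, 2)→(8, 12): d=(-10,10) right/bottom  bias=-1
  edge (8, 12)→(0, 0): d=(-8,-12) top-left  bias=+0
    (0,0)@(1, 1): e=[16,180,4] → █
    (1,0)@(3, 1): e=[12,160,28] → █
    (2,0)@(5, 1): e=[8,140,52] → █
    (3,0)@(7, 1): e=[4,120,76] → █
    (4,0)@(9, 1): e=[0,100,100] → ·  [on edge]
    (0,1)@(1, 3): e=[52,160,-12] → ·
    (1,1)@(3, 3): e=[48,140,12] → █
    (4,1)@(9, 3): e=[36,80,84] → █
    (5,1)@(11, 3): e=[32,60,108] → █
    (6,1)@(13, 3): e=[28,40,132] → █
    (7,1)@(15, 3): e=[24,20,156] → █
    (8,1)@(17, 3): e=[20,0,180] → ·  [on edge]
    (7,2)@(15, 5): e=[60,0,140] → ·  [on edge]
    (6,3)@(13, 7): e=[100,0,100] → ·  [on edge]
    (5,4)@(11, 9): e=[140,0,60] → ·  [on edge]
    (4,5)@(9, 11): e=[180,0,20] → ·  [on edge]
    (3,6)@(7, 13): e=[220,0,-20] → ·  [on edge]
  covered (22 px):
    █ █ █ █ · · · · ·
    · █ █ █ █ █ █ █ ·
    · · █ █ █ █ █ · ·
    · · █ █ █ █ · · ·
    · · · █ █ · · · ·
    · · · · · · · · ·
    · · · · · · · · ·
T1:
  2·area = 178  (B↔C swapped to make it positive)
  edge (16, 12)→(2, 13): d=(-14,1) right/bottom  bias=-1
  edge (2, 13)→(6, 0): d=(4,-13) top-left  bias=+0
  edge (6, 0)→(16, 12): d=(10,12) right/bottom  bias=-1
    (3,1)@(7, 3): e=[135,25,18] → █
    (4,1)@(9, 3): e=[133,51,-6] → ·
    (2,2)@(5, 5): e=[109,7,62] → █
    (4,2)@(9, 5): e=[105,59,14] → █
    (5,2)@(11, 5): e=[103,85,-10] → ·
    (2,3)@(5, 7): e=[81,15,82] → █
    (5,3)@(11, 7): e=[75,93,10] → █
    (6,3)@(13, 7): e=[73,119,-14] → ·
    (2,4)@(5, 9): e=[53,23,102] → █
    (6,4)@(13, 9): e=[45,127,6] → █
    (7,4)@(15, 9): e=[43,153,-18] → ·
    (1,5)@(3, 11): e=[27,5,146] → █
  covered (20 px):
    · · · · · · · · ·
    · · · █ · · · · ·
    · · █ █ █ · · · ·
    · · █ █ █ █ · · ·
    · · █ █ █ █ █ · ·
    · █ █ █ █ █ █ █ ·
    · · · · · · · · ·
T2:
  2·area = 53  (B↔C swapped to make it positive)
  edge (15, 6)→(10, 13): d=(-5,7) right/bottom  bias=-1
  edge (10, 13)→(11, 1): d=(1,-12) top-left  bias=+0
  edge (11, 1)→(15, 6): d=(4,5) right/bottom  bias=-1
    (5,0)@(11, 1): e=[53,0,0] → ·  [on edge]
    (5,1)@(11, 3): e=[43,2,8] → █
    (6,1)@(13, 3): e=[29,26,-2] → ·
    (5,2)@(11, 5): e=[33,4,16] → █
    (6,2)@(13, 5): e=[19,28,6] → █
    (7,2)@(15, 5): e=[5,52,-4] → ·
    (5,3)@(11, 7): e=[23,6,24] → █
    (7,3)@(15, 7): e=[-5,54,4] → ·
    (5,4)@(11, 9): e=[13,8,32] → █
    (6,4)@(13, 9): e=[-1,32,22] → ·
    (5,5)@(11, 11): e=[3,10,40] → █
    (6,5)@(13, 11): e=[-11,34,30] → ·
  covered (7 px):
    · · · · · · · · ·
    · · · · · █ · · ·
    · · · · · █ █ · ·
    · · · · · █ █ · ·
    · · · · · █ · · ·
    · · · · · █ · · ·
    · · · · · · · · ·

Result: [[5,1],[5,2],[6,2],[5,3],[6,3],[5,4],[5,5]]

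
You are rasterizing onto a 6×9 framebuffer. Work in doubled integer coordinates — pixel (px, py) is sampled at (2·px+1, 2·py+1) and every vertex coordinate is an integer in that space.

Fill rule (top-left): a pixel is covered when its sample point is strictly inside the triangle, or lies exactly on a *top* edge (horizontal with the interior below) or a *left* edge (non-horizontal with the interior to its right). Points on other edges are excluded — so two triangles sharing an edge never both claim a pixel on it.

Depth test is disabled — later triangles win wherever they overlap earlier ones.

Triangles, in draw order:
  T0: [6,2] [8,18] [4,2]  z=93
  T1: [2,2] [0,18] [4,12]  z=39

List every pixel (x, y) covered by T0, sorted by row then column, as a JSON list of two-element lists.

T0:
  2·area = 32
  edge (6, 2)→(8, 18): d=(2,16) right/bottom  bias=-1
  edge (8, 18)→(4, 2): d=(-4,-16) top-left  bias=+0
  edge (4, 2)→(6, 2): d=(2,0) top-left  bias=+0
    (2,1)@(5, 3): e=[18,12,2] → #
    (3,1)@(7, 3): e=[-14,44,2] → ·
    (2,2)@(5, 5): e=[22,4,6] → #
    (3,2)@(7, 5): e=[-10,36,6] → ·
    (2,3)@(5, 7): e=[26,-4,10] → ·
    (3,5)@(7, 11): e=[2,12,18] → #
    (4,5)@(9, 11): e=[-30,44,18] → ·
    (3,6)@(7, 13): e=[6,4,22] → #
    (4,6)@(9, 13): e=[-26,36,22] → ·
    (3,7)@(7, 15): e=[10,-4,26] → ·
  covered (4 px):
    · · · · · ·
    · · # · · ·
    · · # · · ·
    · · · · · ·
    · · · · · ·
    · · · # · ·
    · · · # · ·
    · · · · · ·
    · · · · · ·
T1:
  2·area = 52  (B↔C swapped to make it positive)
  edge (2, 2)→(4, 12): d=(2,10) right/bottom  bias=-1
  edge (4, 12)→(0, 18): d=(-4,6) right/bottom  bias=-1
  edge (0, 18)→(2, 2): d=(2,-16) top-left  bias=+0
    (1,3)@(3, 7): e=[0,26,26] → ·  [on edge]
    (1,4)@(3, 9): e=[4,18,30] → #
    (2,4)@(5, 9): e=[-16,6,62] → ·
    (0,5)@(1, 11): e=[28,22,2] → #
    (2,5)@(5, 11): e=[-12,-2,66] → ·
    (0,6)@(1, 13): e=[32,14,6] → #
    (2,6)@(5, 13): e=[-8,-10,70] → ·
    (0,7)@(1, 15): e=[36,6,10] → #
    (1,7)@(3, 15): e=[16,-6,42] → ·
    (0,8)@(1, 17): e=[40,-2,14] → ·
    (2,8)@(5, 17): e=[0,-26,78] → ·  [on edge]
  covered (6 px):
    · · · · · ·
    · · · · · ·
    · · · · · ·
    · · · · · ·
    · # · · · ·
    # # · · · ·
    # # · · · ·
    # · · · · ·
    · · · · · ·

Answer: [[2,1],[2,2],[3,5],[3,6]]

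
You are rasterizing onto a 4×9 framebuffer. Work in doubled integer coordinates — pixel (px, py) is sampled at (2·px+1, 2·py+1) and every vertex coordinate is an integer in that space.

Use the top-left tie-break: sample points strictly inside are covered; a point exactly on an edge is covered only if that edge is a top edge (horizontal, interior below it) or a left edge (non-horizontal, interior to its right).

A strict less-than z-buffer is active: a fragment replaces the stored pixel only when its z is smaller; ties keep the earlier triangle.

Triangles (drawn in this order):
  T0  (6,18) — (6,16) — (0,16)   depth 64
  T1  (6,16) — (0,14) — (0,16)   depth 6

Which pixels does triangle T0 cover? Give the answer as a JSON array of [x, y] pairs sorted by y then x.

T0:
  2·area = 12  (B↔C swapped to make it positive)
  edge (6, 18)→(0, 16): d=(-6,-2) top-left  bias=+0
  edge (0, 16)→(6, 16): d=(6,0) top-left  bias=+0
  edge (6, 16)→(6, 18): d=(0,2) right/bottom  bias=-1
    (1,8)@(3, 17): e=[0,6,6] → █  [on edge]
    (2,8)@(5, 17): e=[4,6,2] → █
    (3,8)@(7, 17): e=[8,6,-2] → ·
  covered (2 px):
    · · · ·
    · · · ·
    · · · ·
    · · · ·
    · · · ·
    · · · ·
    · · · ·
    · · · ·
    · █ █ ·
T1:
  2·area = 12  (B↔C swapped to make it positive)
  edge (6, 16)→(0, 16): d=(-6,0) right/bottom  bias=-1
  edge (0, 16)→(0, 14): d=(0,-2) top-left  bias=+0
  edge (0, 14)→(6, 16): d=(6,2) right/bottom  bias=-1
    (0,7)@(1, 15): e=[6,2,4] → █
    (1,7)@(3, 15): e=[6,6,0] → ·  [on edge]
    (0,8)@(1, 17): e=[-6,2,16] → ·
  covered (1 px):
    · · · ·
    · · · ·
    · · · ·
    · · · ·
    · · · ·
    · · · ·
    · · · ·
    █ · · ·
    · · · ·

Final: [[1,8],[2,8]]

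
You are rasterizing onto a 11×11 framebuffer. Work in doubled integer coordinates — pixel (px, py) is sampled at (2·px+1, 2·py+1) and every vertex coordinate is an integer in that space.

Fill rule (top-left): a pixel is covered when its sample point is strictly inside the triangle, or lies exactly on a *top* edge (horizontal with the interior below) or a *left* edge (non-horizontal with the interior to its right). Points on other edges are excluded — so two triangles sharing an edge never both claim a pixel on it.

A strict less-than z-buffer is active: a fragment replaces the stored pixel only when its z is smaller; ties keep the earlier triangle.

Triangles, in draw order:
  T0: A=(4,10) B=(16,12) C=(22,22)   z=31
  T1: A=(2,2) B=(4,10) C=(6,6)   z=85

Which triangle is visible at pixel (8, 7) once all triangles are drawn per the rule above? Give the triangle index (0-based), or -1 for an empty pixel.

T0:
  2·area = 108
  edge (4, 10)→(16, 12): d=(12,2) right/bottom  bias=-1
  edge (16, 12)→(22, 22): d=(6,10) right/bottom  bias=-1
  edge (22, 22)→(4, 10): d=(-18,-12) top-left  bias=+0
    (6,3)@(13, 7): e=[-54,0,162] → .  [on edge]
    (3,5)@(7, 11): e=[6,84,18] → X
    (4,5)@(9, 11): e=[2,64,42] → X
    (5,5)@(11, 11): e=[-2,44,66] → .
    (3,6)@(7, 13): e=[30,96,-18] → .
    (4,6)@(9, 13): e=[26,76,6] → X
    (5,6)@(11, 13): e=[22,56,30] → X
    (6,6)@(13, 13): e=[18,36,54] → X
    (7,6)@(15, 13): e=[14,16,78] → X
    (8,6)@(17, 13): e=[10,-4,102] → .
    (4,7)@(9, 15): e=[50,88,-30] → .
    (5,7)@(11, 15): e=[46,68,-6] → .
    (9,8)@(19, 17): e=[54,0,54] → .  [on edge]
  covered (13 px):
    . . . . . . . . . . .
    . . . . . . . . . . .
    . . . . . . . . . . .
    . . . . . . . . . . .
    . . . . . . . . . . .
    . . . X X . . . . . .
    . . . . X X X X . . .
    . . . . . . X X X . .
    . . . . . . . X X . .
    . . . . . . . . . X .
    . . . . . . . . . . X
T1:
  2·area = 24  (B↔C swapped to make it positive)
  edge (2, 2)→(6, 6): d=(4,4) right/bottom  bias=-1
  edge (6, 6)→(4, 10): d=(-2,4) right/bottom  bias=-1
  edge (4, 10)→(2, 2): d=(-2,-8) top-left  bias=+0
    (0,0)@(1, 1): e=[0,30,-6] → .  [on edge]
    (1,1)@(3, 3): e=[0,18,6] → .  [on edge]
    (1,2)@(3, 5): e=[8,14,2] → X
    (2,2)@(5, 5): e=[0,6,18] → .  [on edge]
    (1,3)@(3, 7): e=[16,10,-2] → .
    (2,3)@(5, 7): e=[8,2,14] → X
    (3,3)@(7, 7): e=[0,-6,30] → .  [on edge]
    (2,4)@(5, 9): e=[16,-2,10] → .
    (4,4)@(9, 9): e=[0,-18,42] → .  [on edge]
    (5,5)@(11, 11): e=[0,-30,54] → .  [on edge]
    (6,6)@(13, 13): e=[0,-42,66] → .  [on edge]
    (7,7)@(15, 15): e=[0,-54,78] → .  [on edge]
    (8,8)@(17, 17): e=[0,-66,90] → .  [on edge]
    (9,9)@(19, 19): e=[0,-78,102] → .  [on edge]
    (10,10)@(21, 21): e=[0,-90,114] → .  [on edge]
  covered (2 px):
    . . . . . . . . . . .
    . . . . . . . . . . .
    . X . . . . . . . . .
    . . X . . . . . . . .
    . . . . . . . . . . .
    . . . . . . . . . . .
    . . . . . . . . . . .
    . . . . . . . . . . .
    . . . . . . . . . . .
    . . . . . . . . . . .
    . . . . . . . . . . .

Z-buffer (winner per pixel, '.' = empty):
  . . . . . . . . . . .
  . . . . . . . . . . .
  . 1 . . . . . . . . .
  . . 1 . . . . . . . .
  . . . . . . . . . . .
  . . . 0 0 . . . . . .
  . . . . 0 0 0 0 . . .
  . . . . . . 0 0 0 . .
  . . . . . . . 0 0 . .
  . . . . . . . . . 0 .
  . . . . . . . . . . 0

Result: 0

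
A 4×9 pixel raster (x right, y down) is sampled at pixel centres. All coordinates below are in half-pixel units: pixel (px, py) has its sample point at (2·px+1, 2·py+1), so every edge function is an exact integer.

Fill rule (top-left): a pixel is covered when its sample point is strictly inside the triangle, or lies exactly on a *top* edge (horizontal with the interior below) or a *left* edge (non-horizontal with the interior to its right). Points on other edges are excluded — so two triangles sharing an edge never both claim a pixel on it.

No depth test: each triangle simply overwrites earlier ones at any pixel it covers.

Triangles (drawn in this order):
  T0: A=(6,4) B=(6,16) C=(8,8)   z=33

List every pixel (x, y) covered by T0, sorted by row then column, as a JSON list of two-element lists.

T0:
  2·area = 24  (B↔C swapped to make it positive)
  edge (6, 4)→(8, 8): d=(2,4) right/bottom  bias=-1
  edge (8, 8)→(6, 16): d=(-2,8) right/bottom  bias=-1
  edge (6, 16)→(6, 4): d=(0,-12) top-left  bias=+0
    (3,3)@(7, 7): e=[2,10,12] → X
    (3,4)@(7, 9): e=[6,6,12] → X
    (3,5)@(7, 11): e=[10,2,12] → X
    (3,6)@(7, 13): e=[14,-2,12] → .
  covered (3 px):
    . . . .
    . . . .
    . . . .
    . . . X
    . . . X
    . . . X
    . . . .
    . . . .
    . . . .

Result: [[3,3],[3,4],[3,5]]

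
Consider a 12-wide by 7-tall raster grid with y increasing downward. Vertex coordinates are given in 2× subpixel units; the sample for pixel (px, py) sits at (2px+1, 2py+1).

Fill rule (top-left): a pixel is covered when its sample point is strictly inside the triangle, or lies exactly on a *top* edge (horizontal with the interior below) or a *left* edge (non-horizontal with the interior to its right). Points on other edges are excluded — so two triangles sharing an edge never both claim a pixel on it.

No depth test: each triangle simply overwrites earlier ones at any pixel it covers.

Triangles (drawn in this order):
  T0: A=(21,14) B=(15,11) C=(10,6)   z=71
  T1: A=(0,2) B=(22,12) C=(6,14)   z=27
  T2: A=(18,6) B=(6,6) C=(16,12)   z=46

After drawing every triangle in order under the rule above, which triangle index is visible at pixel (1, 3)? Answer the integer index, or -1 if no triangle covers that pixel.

T0:
  2·area = 15
  edge (21, 14)→(15, 11): d=(-6,-3) top-left  bias=+0
  edge (15, 11)→(10, 6): d=(-5,-5) top-left  bias=+0
  edge (10, 6)→(21, 14): d=(11,8) right/bottom  bias=-1
    (2,0)@(5, 1): e=[30,0,-15] → ·  [on edge]
    (3,1)@(7, 3): e=[24,0,-9] → ·  [on edge]
    (1,2)@(3, 5): e=[0,-30,45] → ·  [on edge]
    (4,2)@(9, 5): e=[18,0,-3] → ·  [on edge]
    (3,3)@(7, 7): e=[0,-20,35] → ·  [on edge]
    (5,3)@(11, 7): e=[12,0,3] → #  [on edge]
    (6,3)@(13, 7): e=[18,10,-13] → ·
    (5,4)@(11, 9): e=[0,-10,25] → ·  [on edge]
    (6,4)@(13, 9): e=[6,0,9] → #  [on edge]
    (7,4)@(15, 9): e=[12,10,-7] → ·
    (6,5)@(13, 11): e=[-6,-10,31] → ·
    (7,5)@(15, 11): e=[0,0,15] → #  [on edge]
    (8,6)@(17, 13): e=[-6,0,21] → ·  [on edge]
    (9,6)@(19, 13): e=[0,10,5] → #  [on edge]
  covered (4 px):
    · · · · · · · · · · · ·
    · · · · · · · · · · · ·
    · · · · · · · · · · · ·
    · · · · · # · · · · · ·
    · · · · · · # · · · · ·
    · · · · · · · # · · · ·
    · · · · · · · · · # · ·
T1:
  2·area = 204
  edge (0, 2)→(22, 12): d=(22,10) right/bottom  bias=-1
  edge (22, 12)→(6, 14): d=(-16,2) right/bottom  bias=-1
  edge (6, 14)→(0, 2): d=(-6,-12) top-left  bias=+0
    (0,1)@(1, 3): e=[12,186,6] → #
    (1,1)@(3, 3): e=[-8,182,30] → ·
    (0,2)@(1, 5): e=[56,154,-6] → ·
    (1,2)@(3, 5): e=[36,150,18] → #
    (2,2)@(5, 5): e=[16,146,42] → #
    (3,2)@(7, 5): e=[-4,142,66] → ·
    (1,3)@(3, 7): e=[80,118,6] → #
    (3,3)@(7, 7): e=[40,110,54] → #
    (4,3)@(9, 7): e=[20,106,78] → #
    (5,3)@(11, 7): e=[0,102,102] → ·  [on edge]
    (1,4)@(3, 9): e=[124,86,-6] → ·
    (2,4)@(5, 9): e=[104,82,18] → #
  covered (25 px):
    · · · · · · · · · · · ·
    # · · · · · · · · · · ·
    · # # · · · · · · · · ·
    · # # # # · · · · · · ·
    · · # # # # # # · · · ·
    · · # # # # # # # # · ·
    · · · # # # # · · · · ·
T2:
  2·area = 72  (B↔C swapped to make it positive)
  edge (18, 6)→(16, 12): d=(-2,6) right/bottom  bias=-1
  edge (16, 12)→(6, 6): d=(-10,-6) top-left  bias=+0
  edge (6, 6)→(18, 6): d=(12,0) top-left  bias=+0
    (0,1)@(1, 3): e=[108,0,-36] → ·  [on edge]
    (9,1)@(19, 3): e=[0,108,-36] → ·  [on edge]
    (4,3)@(9, 7): e=[52,8,12] → #
    (5,3)@(11, 7): e=[40,20,12] → #
    (6,3)@(13, 7): e=[28,32,12] → #
    (7,3)@(15, 7): e=[16,44,12] → #
    (8,3)@(17, 7): e=[4,56,12] → #
    (9,3)@(19, 7): e=[-8,68,12] → ·
    (4,4)@(9, 9): e=[48,-12,36] → ·
    (5,4)@(11, 9): e=[36,0,36] → #  [on edge]
    (8,4)@(17, 9): e=[0,36,36] → ·  [on edge]
    (5,5)@(11, 11): e=[32,-20,60] → ·
  covered (9 px):
    · · · · · · · · · · · ·
    · · · · · · · · · · · ·
    · · · · · · · · · · · ·
    · · · · # # # # # · · ·
    · · · · · # # # · · · ·
    · · · · · · · # · · · ·
    · · · · · · · · · · · ·

Z-buffer (winner per pixel, '.' = empty):
  . . . . . . . . . . . .
  1 . . . . . . . . . . .
  . 1 1 . . . . . . . . .
  . 1 1 1 2 2 2 2 2 . . .
  . . 1 1 1 2 2 2 . . . .
  . . 1 1 1 1 1 2 1 1 . .
  . . . 1 1 1 1 . . 0 . .

Result: 1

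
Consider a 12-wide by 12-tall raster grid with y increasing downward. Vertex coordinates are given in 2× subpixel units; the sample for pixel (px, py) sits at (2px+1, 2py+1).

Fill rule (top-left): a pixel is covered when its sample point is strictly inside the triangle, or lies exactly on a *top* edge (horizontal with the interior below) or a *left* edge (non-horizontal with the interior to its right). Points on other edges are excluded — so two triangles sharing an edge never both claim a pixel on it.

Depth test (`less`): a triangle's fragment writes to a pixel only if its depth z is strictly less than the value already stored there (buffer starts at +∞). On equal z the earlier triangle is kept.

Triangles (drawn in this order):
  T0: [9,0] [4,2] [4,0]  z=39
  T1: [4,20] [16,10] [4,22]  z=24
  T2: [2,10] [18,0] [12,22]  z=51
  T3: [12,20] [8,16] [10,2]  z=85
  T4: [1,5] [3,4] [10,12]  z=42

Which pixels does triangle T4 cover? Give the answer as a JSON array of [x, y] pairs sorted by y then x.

T0:
  2·area = 10
  edge (9, 0)→(4, 2): d=(-5,2) right/bottom  bias=-1
  edge (4, 2)→(4, 0): d=(0,-2) top-left  bias=+0
  edge (4, 0)→(9, 0): d=(5,0) top-left  bias=+0
    (2,0)@(5, 1): e=[3,2,5] → X
    (3,0)@(7, 1): e=[-1,6,5] → .
    (2,1)@(5, 3): e=[-7,2,15] → .
  covered (1 px):
    . . X . . . . . . . . .
    . . . . . . . . . . . .
    . . . . . . . . . . . .
    . . . . . . . . . . . .
    . . . . . . . . . . . .
    . . . . . . . . . . . .
    . . . . . . . . . . . .
    . . . . . . . . . . . .
    . . . . . . . . . . . .
    . . . . . . . . . . . .
    . . . . . . . . . . . .
    . . . . . . . . . . . .
T1:
  2·area = 24
  edge (4, 20)→(16, 10): d=(12,-10) top-left  bias=+0
  edge (16, 10)→(4, 22): d=(-12,12) right/bottom  bias=-1
  edge (4, 22)→(4, 20): d=(0,-2) top-left  bias=+0
    (11,1)@(23, 3): e=[-14,0,38] → .  [on edge]
    (10,2)@(21, 5): e=[-10,0,34] → .  [on edge]
    (9,3)@(19, 7): e=[-6,0,30] → .  [on edge]
    (8,4)@(17, 9): e=[-2,0,26] → .  [on edge]
    (7,5)@(15, 11): e=[2,0,22] → .  [on edge]
    (6,6)@(13, 13): e=[6,0,18] → .  [on edge]
    (5,7)@(11, 15): e=[10,0,14] → .  [on edge]
    (4,8)@(9, 17): e=[14,0,10] → .  [on edge]
    (3,9)@(7, 19): e=[18,0,6] → .  [on edge]
    (2,10)@(5, 21): e=[22,0,2] → .  [on edge]
    (1,11)@(3, 23): e=[26,0,-2] → .  [on edge]
  covered (0 px):
    . . . . . . . . . . . .
    . . . . . . . . . . . .
    . . . . . . . . . . . .
    . . . . . . . . . . . .
    . . . . . . . . . . . .
    . . . . . . . . . . . .
    . . . . . . . . . . . .
    . . . . . . . . . . . .
    . . . . . . . . . . . .
    . . . . . . . . . . . .
    . . . . . . . . . . . .
    . . . . . . . . . . . .
T2:
  2·area = 292
  edge (2, 10)→(18, 0): d=(16,-10) top-left  bias=+0
  edge (18, 0)→(12, 22): d=(-6,22) right/bottom  bias=-1
  edge (12, 22)→(2, 10): d=(-10,-12) top-left  bias=+0
    (8,0)@(17, 1): e=[6,16,270] → X
    (9,0)@(19, 1): e=[26,-28,294] → .
    (7,1)@(15, 3): e=[18,48,226] → X
    (9,1)@(19, 3): e=[58,-40,274] → .
    (5,2)@(11, 5): e=[10,124,158] → X
    (6,2)@(13, 5): e=[30,80,182] → X
    (8,2)@(17, 5): e=[70,-8,230] → .
    (3,3)@(7, 7): e=[2,200,90] → X
    (4,3)@(9, 7): e=[22,156,114] → X
    (8,3)@(17, 7): e=[102,-20,210] → .
    (2,4)@(5, 9): e=[14,232,46] → X
    (8,4)@(17, 9): e=[134,-32,190] → .
    (7,5)@(15, 11): e=[146,0,146] → .  [on edge]
  covered (36 px):
    . . . . . . . . X . . .
    . . . . . . . X X . . .
    . . . . . X X X . . . .
    . . . X X X X X . . . .
    . . X X X X X X . . . .
    . X X X X X X . . . . .
    . . X X X X X . . . . .
    . . . X X X X . . . . .
    . . . . X X X . . . . .
    . . . . . X . . . . . .
    . . . . . . . . . . . .
    . . . . . . . . . . . .
T3:
  2·area = 64
  edge (12, 20)→(8, 16): d=(-4,-4) top-left  bias=+0
  edge (8, 16)→(10, 2): d=(2,-14) top-left  bias=+0
  edge (10, 2)→(12, 20): d=(2,18) right/bottom  bias=-1
    (0,4)@(1, 9): e=[0,-112,176] → .  [on edge]
    (4,4)@(9, 9): e=[32,0,32] → X  [on edge]
    (5,4)@(11, 9): e=[40,28,-4] → .
    (1,5)@(3, 11): e=[0,-80,144] → .  [on edge]
    (4,5)@(9, 11): e=[24,4,36] → X
    (5,5)@(11, 11): e=[32,32,0] → .  [on edge]
    (2,6)@(5, 13): e=[0,-48,112] → .  [on edge]
    (4,6)@(9, 13): e=[16,8,40] → X
    (5,6)@(11, 13): e=[24,36,4] → X
    (6,6)@(13, 13): e=[32,64,-32] → .
    (3,7)@(7, 15): e=[0,-16,80] → .  [on edge]
    (4,7)@(9, 15): e=[8,12,44] → X
    (4,8)@(9, 17): e=[0,16,48] → X  [on edge]
    (5,9)@(11, 19): e=[0,48,16] → X  [on edge]
    (6,10)@(13, 21): e=[0,80,-16] → .  [on edge]
    (3,11)@(7, 23): e=[-32,0,96] → .  [on edge]
    (7,11)@(15, 23): e=[0,112,-48] → .  [on edge]
  covered (9 px):
    . . . . . . . . . . . .
    . . . . . . . . . . . .
    . . . . . . . . . . . .
    . . . . . . . . . . . .
    . . . . X . . . . . . .
    . . . . X . . . . . . .
    . . . . X X . . . . . .
    . . . . X X . . . . . .
    . . . . X X . . . . . .
    . . . . . X . . . . . .
    . . . . . . . . . . . .
    . . . . . . . . . . . .
T4:
  2·area = 23
  edge (1, 5)→(3, 4): d=(2,-1) top-left  bias=+0
  edge (3, 4)→(10, 12): d=(7,8) right/bottom  bias=-1
  edge (10, 12)→(1, 5): d=(-9,-7) top-left  bias=+0
    (4,0)@(9, 1): e=[0,-69,92] → .  [on edge]
    (2,1)@(5, 3): e=[0,-23,46] → .  [on edge]
    (0,2)@(1, 5): e=[0,23,0] → X  [on edge]
    (1,2)@(3, 5): e=[2,7,14] → X
    (2,2)@(5, 5): e=[4,-9,28] → .
    (0,3)@(1, 7): e=[4,37,-18] → .
    (1,3)@(3, 7): e=[6,21,-4] → .
    (2,3)@(5, 7): e=[8,5,10] → X
    (3,3)@(7, 7): e=[10,-11,24] → .
    (2,4)@(5, 9): e=[12,19,-8] → .
    (3,4)@(7, 9): e=[14,3,6] → X
    (4,4)@(9, 9): e=[16,-13,20] → .
    (9,9)@(19, 19): e=[46,-23,0] → .  [on edge]
  covered (5 px):
    . . . . . . . . . . . .
    . . . . . . . . . . . .
    X X . . . . . . . . . .
    . . X . . . . . . . . .
    . . . X . . . . . . . .
    . . . . X . . . . . . .
    . . . . . . . . . . . .
    . . . . . . . . . . . .
    . . . . . . . . . . . .
    . . . . . . . . . . . .
    . . . . . . . . . . . .
    . . . . . . . . . . . .

Answer: [[0,2],[1,2],[2,3],[3,4],[4,5]]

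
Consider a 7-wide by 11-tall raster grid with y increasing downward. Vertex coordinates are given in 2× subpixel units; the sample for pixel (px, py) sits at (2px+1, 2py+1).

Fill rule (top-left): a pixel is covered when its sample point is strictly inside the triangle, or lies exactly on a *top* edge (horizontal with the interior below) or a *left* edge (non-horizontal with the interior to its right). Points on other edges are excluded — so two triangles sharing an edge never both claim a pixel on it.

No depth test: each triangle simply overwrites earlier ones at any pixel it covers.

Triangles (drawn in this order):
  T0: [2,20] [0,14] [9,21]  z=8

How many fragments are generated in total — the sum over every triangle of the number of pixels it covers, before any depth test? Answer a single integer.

T0:
  2·area = 40
  edge (2, 20)→(0, 14): d=(-2,-6) top-left  bias=+0
  edge (0, 14)→(9, 21): d=(9,7) right/bottom  bias=-1
  edge (9, 21)→(2, 20): d=(-7,-1) top-left  bias=+0
    (0,7)@(1, 15): e=[4,2,34] → #
    (1,7)@(3, 15): e=[16,-12,36] → ·
    (0,8)@(1, 17): e=[0,20,20] → #  [on edge]
    (1,8)@(3, 17): e=[12,6,22] → #
    (2,8)@(5, 17): e=[24,-8,24] → ·
    (0,9)@(1, 19): e=[-4,38,6] → ·
    (1,9)@(3, 19): e=[8,24,8] → #
    (2,9)@(5, 19): e=[20,10,10] → #
    (3,9)@(7, 19): e=[32,-4,12] → ·
    (1,10)@(3, 21): e=[4,42,-6] → ·
    (2,10)@(5, 21): e=[16,28,-4] → ·
    (4,10)@(9, 21): e=[40,0,0] → ·  [on edge]
  covered (5 px):
    · · · · · · ·
    · · · · · · ·
    · · · · · · ·
    · · · · · · ·
    · · · · · · ·
    · · · · · · ·
    · · · · · · ·
    # · · · · · ·
    # # · · · · ·
    · # # · · · ·
    · · · · · · ·

Final: 5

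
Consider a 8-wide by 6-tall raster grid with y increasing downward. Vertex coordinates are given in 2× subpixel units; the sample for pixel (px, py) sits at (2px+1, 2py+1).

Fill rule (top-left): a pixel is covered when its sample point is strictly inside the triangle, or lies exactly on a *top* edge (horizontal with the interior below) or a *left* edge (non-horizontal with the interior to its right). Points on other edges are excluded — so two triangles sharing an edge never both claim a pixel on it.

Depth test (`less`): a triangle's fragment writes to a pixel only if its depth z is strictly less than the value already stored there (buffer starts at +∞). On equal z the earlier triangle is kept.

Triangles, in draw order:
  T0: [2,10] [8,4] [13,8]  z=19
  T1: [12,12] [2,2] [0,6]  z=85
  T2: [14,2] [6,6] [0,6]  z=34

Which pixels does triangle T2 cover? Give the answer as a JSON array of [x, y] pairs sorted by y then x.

T0:
  2·area = 54
  edge (2, 10)→(8, 4): d=(6,-6) top-left  bias=+0
  edge (8, 4)→(13, 8): d=(5,4) right/bottom  bias=-1
  edge (13, 8)→(2, 10): d=(-11,2) right/bottom  bias=-1
    (5,0)@(11, 1): e=[0,-27,81] → .  [on edge]
    (4,1)@(9, 3): e=[0,-9,63] → .  [on edge]
    (3,2)@(7, 5): e=[0,9,45] → X  [on edge]
    (4,2)@(9, 5): e=[12,1,41] → X
    (5,2)@(11, 5): e=[24,-7,37] → .
    (2,3)@(5, 7): e=[0,27,27] → X  [on edge]
    (5,3)@(11, 7): e=[36,3,15] → X
    (6,3)@(13, 7): e=[48,-5,11] → .
    (1,4)@(3, 9): e=[0,45,9] → X  [on edge]
    (4,4)@(9, 9): e=[36,21,-3] → .
    (5,4)@(11, 9): e=[48,13,-7] → .
    (0,5)@(1, 11): e=[0,63,-9] → .  [on edge]
  covered (9 px):
    . . . . . . . .
    . . . . . . . .
    . . . X X . . .
    . . X X X X . .
    . X X X . . . .
    . . . . . . . .
T1:
  2·area = 60  (B↔C swapped to make it positive)
  edge (12, 12)→(0, 6): d=(-12,-6) top-left  bias=+0
  edge (0, 6)→(2, 2): d=(2,-4) top-left  bias=+0
  edge (2, 2)→(12, 12): d=(10,10) right/bottom  bias=-1
    (0,0)@(1, 1): e=[66,-6,0] → .  [on edge]
    (1,1)@(3, 3): e=[54,6,0] → .  [on edge]
    (0,2)@(1, 5): e=[18,2,40] → X
    (1,2)@(3, 5): e=[30,10,20] → X
    (2,2)@(5, 5): e=[42,18,0] → .  [on edge]
    (0,3)@(1, 7): e=[-6,6,60] → .
    (1,3)@(3, 7): e=[6,14,40] → X
    (2,3)@(5, 7): e=[18,22,20] → X
    (3,3)@(7, 7): e=[30,30,0] → .  [on edge]
    (1,4)@(3, 9): e=[-18,18,60] → .
    (2,4)@(5, 9): e=[-6,26,40] → .
    (3,4)@(7, 9): e=[6,34,20] → X
    (4,4)@(9, 9): e=[18,42,0] → .  [on edge]
    (5,5)@(11, 11): e=[6,54,0] → .  [on edge]
  covered (5 px):
    . . . . . . . .
    . . . . . . . .
    X X . . . . . .
    . X X . . . . .
    . . . X . . . .
    . . . . . . . .
T2:
  2·area = 24
  edge (14, 2)→(6, 6): d=(-8,4) right/bottom  bias=-1
  edge (6, 6)→(0, 6): d=(-6,0) right/bottom  bias=-1
  edge (0, 6)→(14, 2): d=(14,-4) top-left  bias=+0
    (5,1)@(11, 3): e=[4,18,2] → X
    (6,1)@(13, 3): e=[-4,18,10] → .
    (2,2)@(5, 5): e=[12,6,6] → X
    (3,2)@(7, 5): e=[4,6,14] → X
    (4,2)@(9, 5): e=[-4,6,22] → .
    (5,2)@(11, 5): e=[-12,6,30] → .
    (2,3)@(5, 7): e=[-4,-6,34] → .
    (3,3)@(7, 7): e=[-12,-6,42] → .
  covered (3 px):
    . . . . . . . .
    . . . . . X . .
    . . X X . . . .
    . . . . . . . .
    . . . . . . . .
    . . . . . . . .

Final: [[5,1],[2,2],[3,2]]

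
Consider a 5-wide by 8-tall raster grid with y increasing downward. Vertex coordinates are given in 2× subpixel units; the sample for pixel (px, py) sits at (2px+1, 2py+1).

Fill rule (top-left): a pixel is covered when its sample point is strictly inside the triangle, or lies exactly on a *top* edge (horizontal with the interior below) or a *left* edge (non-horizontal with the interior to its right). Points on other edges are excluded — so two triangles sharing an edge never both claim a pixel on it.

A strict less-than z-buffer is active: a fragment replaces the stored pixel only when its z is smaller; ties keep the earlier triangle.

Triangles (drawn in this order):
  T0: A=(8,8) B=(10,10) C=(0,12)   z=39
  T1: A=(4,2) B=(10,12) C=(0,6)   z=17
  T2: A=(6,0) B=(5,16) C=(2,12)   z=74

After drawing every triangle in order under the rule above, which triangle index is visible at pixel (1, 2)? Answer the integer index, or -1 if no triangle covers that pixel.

T0:
  2·area = 24
  edge (8, 8)→(10, 10): d=(2,2) right/bottom  bias=-1
  edge (10, 10)→(0, 12): d=(-10,2) right/bottom  bias=-1
  edge (0, 12)→(8, 8): d=(8,-4) top-left  bias=+0
    (0,0)@(1, 1): e=[0,108,-84] → .  [on edge]
    (1,1)@(3, 3): e=[0,84,-60] → .  [on edge]
    (2,2)@(5, 5): e=[0,60,-36] → .  [on edge]
    (3,3)@(7, 7): e=[0,36,-12] → .  [on edge]
    (3,4)@(7, 9): e=[4,16,4] → X
    (4,4)@(9, 9): e=[0,12,12] → .  [on edge]
    (1,5)@(3, 11): e=[16,4,4] → X
    (2,5)@(5, 11): e=[12,0,12] → .  [on edge]
    (3,5)@(7, 11): e=[8,-4,20] → .
    (1,6)@(3, 13): e=[20,-16,20] → .
  covered (2 px):
    . . . . .
    . . . . .
    . . . . .
    . . . . .
    . . . X .
    . X . . .
    . . . . .
    . . . . .
T1:
  2·area = 64
  edge (4, 2)→(10, 12): d=(6,10) right/bottom  bias=-1
  edge (10, 12)→(0, 6): d=(-10,-6) top-left  bias=+0
  edge (0, 6)→(4, 2): d=(4,-4) top-left  bias=+0
    (2,0)@(5, 1): e=[-16,80,0] → .  [on edge]
    (1,1)@(3, 3): e=[16,48,0] → X  [on edge]
    (2,1)@(5, 3): e=[-4,60,8] → .
    (0,2)@(1, 5): e=[48,16,0] → X  [on edge]
    (2,2)@(5, 5): e=[8,40,16] → X
    (3,2)@(7, 5): e=[-12,52,24] → .
    (0,3)@(1, 7): e=[60,-4,8] → .
    (1,3)@(3, 7): e=[40,8,16] → X
    (3,3)@(7, 7): e=[0,32,32] → .  [on edge]
    (1,4)@(3, 9): e=[52,-12,24] → .
    (2,4)@(5, 9): e=[32,0,32] → X  [on edge]
    (3,4)@(7, 9): e=[12,12,40] → X
  covered (9 px):
    . . . . .
    . X . . .
    X X X . .
    . X X . .
    . . X X .
    . . . . X
    . . . . .
    . . . . .
T2:
  2·area = 52
  edge (6, 0)→(5, 16): d=(-1,16) right/bottom  bias=-1
  edge (5, 16)→(2, 12): d=(-3,-4) top-left  bias=+0
  edge (2, 12)→(6, 0): d=(4,-12) top-left  bias=+0
    (2,1)@(5, 3): e=[13,39,0] → X  [on edge]
    (3,1)@(7, 3): e=[-19,47,24] → .
    (2,2)@(5, 5): e=[11,33,8] → X
    (3,2)@(7, 5): e=[-21,41,32] → .
    (2,3)@(5, 7): e=[9,27,16] → X
    (3,3)@(7, 7): e=[-23,35,40] → .
    (1,4)@(3, 9): e=[39,13,0] → X  [on edge]
    (3,4)@(7, 9): e=[-25,29,48] → .
    (1,5)@(3, 11): e=[37,7,8] → X
    (3,5)@(7, 11): e=[-27,23,56] → .
    (1,6)@(3, 13): e=[35,1,16] → X
    (3,6)@(7, 13): e=[-29,17,64] → .
    (0,7)@(1, 15): e=[65,-13,0] → .  [on edge]
  covered (10 px):
    . . . . .
    . . X . .
    . . X . .
    . . X . .
    . X X . .
    . X X . .
    . X X . .
    . . X . .

Z-buffer (winner per pixel, '.' = empty):
  . . . . .
  . 1 2 . .
  1 1 1 . .
  . 1 1 . .
  . 2 1 1 .
  . 0 2 . 1
  . 2 2 . .
  . . 2 . .

Final: 1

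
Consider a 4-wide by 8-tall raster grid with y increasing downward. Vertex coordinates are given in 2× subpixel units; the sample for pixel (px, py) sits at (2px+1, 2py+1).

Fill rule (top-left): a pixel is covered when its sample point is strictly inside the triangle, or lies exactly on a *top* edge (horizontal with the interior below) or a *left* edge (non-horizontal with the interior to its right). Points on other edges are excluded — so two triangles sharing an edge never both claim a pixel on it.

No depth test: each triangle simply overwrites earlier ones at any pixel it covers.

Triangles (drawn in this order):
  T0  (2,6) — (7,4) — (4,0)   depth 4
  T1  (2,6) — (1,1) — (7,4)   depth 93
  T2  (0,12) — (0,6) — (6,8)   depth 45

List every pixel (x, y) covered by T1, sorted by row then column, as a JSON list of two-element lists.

T0:
  2·area = 26  (B↔C swapped to make it positive)
  edge (2, 6)→(4, 0): d=(2,-6) top-left  bias=+0
  edge (4, 0)→(7, 4): d=(3,4) right/bottom  bias=-1
  edge (7, 4)→(2, 6): d=(-5,2) right/bottom  bias=-1
    (1,1)@(3, 3): e=[0,13,13] → #  [on edge]
    (2,1)@(5, 3): e=[12,5,9] → #
    (3,1)@(7, 3): e=[24,-3,5] → ·
    (1,2)@(3, 5): e=[4,19,3] → #
    (2,2)@(5, 5): e=[16,11,-1] → ·
    (1,3)@(3, 7): e=[8,25,-7] → ·
    (0,4)@(1, 9): e=[0,39,-13] → ·  [on edge]
  covered (3 px):
    · · · ·
    · # # ·
    · # · ·
    · · · ·
    · · · ·
    · · · ·
    · · · ·
    · · · ·
T1:
  2·area = 27
  edge (2, 6)→(1, 1): d=(-1,-5) top-left  bias=+0
  edge (1, 1)→(7, 4): d=(6,3) right/bottom  bias=-1
  edge (7, 4)→(2, 6): d=(-5,2) right/bottom  bias=-1
    (0,0)@(1, 1): e=[0,0,27] → ·  [on edge]
    (1,1)@(3, 3): e=[8,6,13] → #
    (2,1)@(5, 3): e=[18,0,9] → ·  [on edge]
    (1,2)@(3, 5): e=[6,18,3] → #
    (2,2)@(5, 5): e=[16,12,-1] → ·
    (1,3)@(3, 7): e=[4,30,-7] → ·
    (1,5)@(3, 11): e=[0,54,-27] → ·  [on edge]
  covered (2 px):
    · · · ·
    · # · ·
    · # · ·
    · · · ·
    · · · ·
    · · · ·
    · · · ·
    · · · ·
T2:
  2·area = 36
  edge (0, 12)→(0, 6): d=(0,-6) top-left  bias=+0
  edge (0, 6)→(6, 8): d=(6,2) right/bottom  bias=-1
  edge (6, 8)→(0, 12): d=(-6,4) right/bottom  bias=-1
    (0,3)@(1, 7): e=[6,4,26] → #
    (1,3)@(3, 7): e=[18,0,18] → ·  [on edge]
    (0,4)@(1, 9): e=[6,16,14] → #
    (1,4)@(3, 9): e=[18,12,6] → #
    (2,4)@(5, 9): e=[30,8,-2] → ·
    (0,5)@(1, 11): e=[6,28,2] → #
    (1,5)@(3, 11): e=[18,24,-6] → ·
    (0,6)@(1, 13): e=[6,40,-10] → ·
  covered (4 px):
    · · · ·
    · · · ·
    · · · ·
    # · · ·
    # # · ·
    # · · ·
    · · · ·
    · · · ·

Result: [[1,1],[1,2]]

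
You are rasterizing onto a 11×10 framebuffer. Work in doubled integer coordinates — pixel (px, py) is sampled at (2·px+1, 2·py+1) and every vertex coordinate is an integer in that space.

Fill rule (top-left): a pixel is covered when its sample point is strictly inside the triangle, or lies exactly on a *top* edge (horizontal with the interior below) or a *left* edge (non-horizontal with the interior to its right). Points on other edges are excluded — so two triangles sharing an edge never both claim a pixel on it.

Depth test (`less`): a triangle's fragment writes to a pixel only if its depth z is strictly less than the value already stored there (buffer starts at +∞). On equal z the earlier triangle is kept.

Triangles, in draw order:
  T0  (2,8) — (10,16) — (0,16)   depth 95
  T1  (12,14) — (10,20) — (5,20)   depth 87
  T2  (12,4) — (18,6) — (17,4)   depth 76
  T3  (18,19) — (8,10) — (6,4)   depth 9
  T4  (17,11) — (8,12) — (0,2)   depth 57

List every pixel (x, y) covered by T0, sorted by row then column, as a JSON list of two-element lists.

T0:
  2·area = 80
  edge (2, 8)→(10, 16): d=(8,8) right/bottom  bias=-1
  edge (10, 16)→(0, 16): d=(-10,0) right/bottom  bias=-1
  edge (0, 16)→(2, 8): d=(2,-8) top-left  bias=+0
    (0,3)@(1, 7): e=[0,90,-10] → ·  [on edge]
    (1,4)@(3, 9): e=[0,70,10] → ·  [on edge]
    (1,5)@(3, 11): e=[16,50,14] → #
    (2,5)@(5, 11): e=[0,50,30] → ·  [on edge]
    (0,6)@(1, 13): e=[48,30,2] → #
    (2,6)@(5, 13): e=[16,30,34] → #
    (3,6)@(7, 13): e=[0,30,50] → ·  [on edge]
    (0,7)@(1, 15): e=[64,10,6] → #
    (3,7)@(7, 15): e=[16,10,54] → #
    (4,7)@(9, 15): e=[0,10,70] → ·  [on edge]
    (0,8)@(1, 17): e=[80,-10,10] → ·
    (1,8)@(3, 17): e=[64,-10,26] → ·
    (5,8)@(11, 17): e=[0,-10,90] → ·  [on edge]
    (6,9)@(13, 19): e=[0,-30,110] → ·  [on edge]
  covered (8 px):
    · · · · · · · · · · ·
    · · · · · · · · · · ·
    · · · · · · · · · · ·
    · · · · · · · · · · ·
    · · · · · · · · · · ·
    · # · · · · · · · · ·
    # # # · · · · · · · ·
    # # # # · · · · · · ·
    · · · · · · · · · · ·
    · · · · · · · · · · ·
T1:
  2·area = 30
  edge (12, 14)→(10, 20): d=(-2,6) right/bottom  bias=-1
  edge (10, 20)→(5, 20): d=(-5,0) right/bottom  bias=-1
  edge (5, 20)→(12, 14): d=(7,-6) top-left  bias=+0
    (7,2)@(15, 5): e=[0,75,-45] → ·  [on edge]
    (6,5)@(13, 11): e=[0,45,-15] → ·  [on edge]
    (5,7)@(11, 15): e=[4,25,1] → #
    (6,7)@(13, 15): e=[-8,25,13] → ·
    (4,8)@(9, 17): e=[12,15,3] → #
    (5,8)@(11, 17): e=[0,15,15] → ·  [on edge]
    (3,9)@(7, 19): e=[20,5,5] → #
    (5,9)@(11, 19): e=[-4,5,29] → ·
  covered (4 px):
    · · · · · · · · · · ·
    · · · · · · · · · · ·
    · · · · · · · · · · ·
    · · · · · · · · · · ·
    · · · · · · · · · · ·
    · · · · · · · · · · ·
    · · · · · · · · · · ·
    · · · · · # · · · · ·
    · · · · # · · · · · ·
    · · · # # · · · · · ·
T2:
  2·area = 10  (B↔C swapped to make it positive)
  edge (12, 4)→(17, 4): d=(5,0) top-left  bias=+0
  edge (17, 4)→(18, 6): d=(1,2) right/bottom  bias=-1
  edge (18, 6)→(12, 4): d=(-6,-2) top-left  bias=+0
    (1,0)@(3, 1): e=[-15,25,0] → ·  [on edge]
    (4,1)@(9, 3): e=[-5,15,0] → ·  [on edge]
    (7,2)@(15, 5): e=[5,5,0] → #  [on edge]
    (8,2)@(17, 5): e=[5,1,4] → #
    (9,2)@(19, 5): e=[5,-3,8] → ·
    (7,3)@(15, 7): e=[15,7,-12] → ·
    (8,3)@(17, 7): e=[15,3,-8] → ·
    (10,3)@(21, 7): e=[15,-5,0] → ·  [on edge]
  covered (2 px):
    · · · · · · · · · · ·
    · · · · · · · · · · ·
    · · · · · · · # # · ·
    · · · · · · · · · · ·
    · · · · · · · · · · ·
    · · · · · · · · · · ·
    · · · · · · · · · · ·
    · · · · · · · · · · ·
    · · · · · · · · · · ·
    · · · · · · · · · · ·
T3:
  2·area = 42
  edge (18, 19)→(8, 10): d=(-10,-9) top-left  bias=+0
  edge (8, 10)→(6, 4): d=(-2,-6) top-left  bias=+0
  edge (6, 4)→(18, 19): d=(12,15) right/bottom  bias=-1
    (2,0)@(5, 1): e=[63,0,-21] → ·  [on edge]
    (3,3)@(7, 7): e=[21,0,21] → #  [on edge]
    (4,3)@(9, 7): e=[39,12,-9] → ·
    (3,4)@(7, 9): e=[1,-4,45] → ·
    (4,4)@(9, 9): e=[19,8,15] → #
    (5,4)@(11, 9): e=[37,20,-15] → ·
    (4,5)@(9, 11): e=[-1,4,39] → ·
    (5,5)@(11, 11): e=[17,16,9] → #
    (6,5)@(13, 11): e=[35,28,-21] → ·
    (4,6)@(9, 13): e=[-21,0,63] → ·  [on edge]
    (5,6)@(11, 13): e=[-3,12,33] → ·
    (6,6)@(13, 13): e=[15,24,3] → #
    (5,9)@(11, 19): e=[-63,0,105] → ·  [on edge]
  covered (4 px):
    · · · · · · · · · · ·
    · · · · · · · · · · ·
    · · · · · · · · · · ·
    · · · # · · · · · · ·
    · · · · # · · · · · ·
    · · · · · # · · · · ·
    · · · · · · # · · · ·
    · · · · · · · · · · ·
    · · · · · · · · · · ·
    · · · · · · · · · · ·
T4:
  2·area = 98
  edge (17, 11)→(8, 12): d=(-9,1) right/bottom  bias=-1
  edge (8, 12)→(0, 2): d=(-8,-10) top-left  bias=+0
  edge (0, 2)→(17, 11): d=(17,9) right/bottom  bias=-1
    (0,1)@(1, 3): e=[88,2,8] → #
    (1,1)@(3, 3): e=[86,22,-10] → ·
    (0,2)@(1, 5): e=[70,-14,42] → ·
    (1,2)@(3, 5): e=[68,6,24] → #
    (2,2)@(5, 5): e=[66,26,6] → #
    (3,2)@(7, 5): e=[64,46,-12] → ·
    (1,3)@(3, 7): e=[50,-10,58] → ·
    (2,3)@(5, 7): e=[48,10,40] → #
    (3,3)@(7, 7): e=[46,30,22] → #
    (4,3)@(9, 7): e=[44,50,4] → #
    (5,3)@(11, 7): e=[42,70,-14] → ·
    (2,4)@(5, 9): e=[30,-6,74] → ·
    (8,5)@(17, 11): e=[0,98,0] → ·  [on edge]
  covered (14 px):
    · · · · · · · · · · ·
    # · · · · · · · · · ·
    · # # · · · · · · · ·
    · · # # # · · · · · ·
    · · · # # # # · · · ·
    · · · · # # # # · · ·
    · · · · · · · · · · ·
    · · · · · · · · · · ·
    · · · · · · · · · · ·
    · · · · · · · · · · ·

Final: [[1,5],[0,6],[1,6],[2,6],[0,7],[1,7],[2,7],[3,7]]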